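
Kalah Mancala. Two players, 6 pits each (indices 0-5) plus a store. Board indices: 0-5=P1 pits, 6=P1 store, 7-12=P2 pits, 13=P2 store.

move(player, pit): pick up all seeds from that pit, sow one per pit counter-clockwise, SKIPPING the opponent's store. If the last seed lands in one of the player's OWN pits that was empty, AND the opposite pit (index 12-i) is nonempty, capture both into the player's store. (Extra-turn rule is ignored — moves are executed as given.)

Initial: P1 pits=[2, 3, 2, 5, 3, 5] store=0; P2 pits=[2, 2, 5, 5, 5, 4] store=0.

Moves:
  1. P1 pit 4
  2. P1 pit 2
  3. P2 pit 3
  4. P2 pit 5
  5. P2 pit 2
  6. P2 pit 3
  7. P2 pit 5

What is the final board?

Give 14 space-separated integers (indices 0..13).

Answer: 5 5 1 7 0 6 4 3 0 0 0 8 0 4

Derivation:
Move 1: P1 pit4 -> P1=[2,3,2,5,0,6](1) P2=[3,2,5,5,5,4](0)
Move 2: P1 pit2 -> P1=[2,3,0,6,0,6](4) P2=[3,0,5,5,5,4](0)
Move 3: P2 pit3 -> P1=[3,4,0,6,0,6](4) P2=[3,0,5,0,6,5](1)
Move 4: P2 pit5 -> P1=[4,5,1,7,0,6](4) P2=[3,0,5,0,6,0](2)
Move 5: P2 pit2 -> P1=[5,5,1,7,0,6](4) P2=[3,0,0,1,7,1](3)
Move 6: P2 pit3 -> P1=[5,5,1,7,0,6](4) P2=[3,0,0,0,8,1](3)
Move 7: P2 pit5 -> P1=[5,5,1,7,0,6](4) P2=[3,0,0,0,8,0](4)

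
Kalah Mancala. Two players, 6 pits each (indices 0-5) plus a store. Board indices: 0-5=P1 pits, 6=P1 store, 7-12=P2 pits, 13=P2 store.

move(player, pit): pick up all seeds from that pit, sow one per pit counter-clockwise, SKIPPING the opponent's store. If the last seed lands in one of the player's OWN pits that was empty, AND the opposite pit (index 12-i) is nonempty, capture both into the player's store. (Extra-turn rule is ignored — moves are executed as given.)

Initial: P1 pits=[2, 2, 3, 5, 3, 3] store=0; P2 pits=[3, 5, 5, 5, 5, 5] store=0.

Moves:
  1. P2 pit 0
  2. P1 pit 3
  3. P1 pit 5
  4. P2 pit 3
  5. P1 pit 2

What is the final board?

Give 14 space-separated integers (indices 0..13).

Answer: 3 3 0 1 5 1 3 2 8 7 0 6 6 1

Derivation:
Move 1: P2 pit0 -> P1=[2,2,3,5,3,3](0) P2=[0,6,6,6,5,5](0)
Move 2: P1 pit3 -> P1=[2,2,3,0,4,4](1) P2=[1,7,6,6,5,5](0)
Move 3: P1 pit5 -> P1=[2,2,3,0,4,0](2) P2=[2,8,7,6,5,5](0)
Move 4: P2 pit3 -> P1=[3,3,4,0,4,0](2) P2=[2,8,7,0,6,6](1)
Move 5: P1 pit2 -> P1=[3,3,0,1,5,1](3) P2=[2,8,7,0,6,6](1)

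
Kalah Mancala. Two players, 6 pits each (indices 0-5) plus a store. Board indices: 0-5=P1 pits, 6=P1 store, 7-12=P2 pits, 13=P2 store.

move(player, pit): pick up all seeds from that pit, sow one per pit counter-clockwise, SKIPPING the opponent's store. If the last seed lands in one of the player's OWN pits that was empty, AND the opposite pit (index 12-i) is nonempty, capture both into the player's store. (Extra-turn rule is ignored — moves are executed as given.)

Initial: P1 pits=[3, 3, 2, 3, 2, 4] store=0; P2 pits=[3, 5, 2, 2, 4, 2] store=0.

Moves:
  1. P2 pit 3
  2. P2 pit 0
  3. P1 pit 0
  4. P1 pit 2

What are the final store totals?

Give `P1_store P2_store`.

Move 1: P2 pit3 -> P1=[3,3,2,3,2,4](0) P2=[3,5,2,0,5,3](0)
Move 2: P2 pit0 -> P1=[3,3,0,3,2,4](0) P2=[0,6,3,0,5,3](3)
Move 3: P1 pit0 -> P1=[0,4,1,4,2,4](0) P2=[0,6,3,0,5,3](3)
Move 4: P1 pit2 -> P1=[0,4,0,5,2,4](0) P2=[0,6,3,0,5,3](3)

Answer: 0 3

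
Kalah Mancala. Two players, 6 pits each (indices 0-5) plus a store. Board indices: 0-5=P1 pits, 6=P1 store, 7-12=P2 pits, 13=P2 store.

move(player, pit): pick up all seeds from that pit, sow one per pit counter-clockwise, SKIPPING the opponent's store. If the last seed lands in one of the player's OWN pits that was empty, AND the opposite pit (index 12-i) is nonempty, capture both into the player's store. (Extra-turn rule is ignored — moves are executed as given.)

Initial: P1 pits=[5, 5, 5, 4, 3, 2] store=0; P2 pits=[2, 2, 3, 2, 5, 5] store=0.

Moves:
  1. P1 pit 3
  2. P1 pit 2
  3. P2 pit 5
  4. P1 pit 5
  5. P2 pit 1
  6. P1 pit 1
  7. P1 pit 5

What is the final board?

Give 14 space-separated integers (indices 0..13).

Answer: 6 0 2 3 6 0 5 6 0 5 3 6 0 1

Derivation:
Move 1: P1 pit3 -> P1=[5,5,5,0,4,3](1) P2=[3,2,3,2,5,5](0)
Move 2: P1 pit2 -> P1=[5,5,0,1,5,4](2) P2=[4,2,3,2,5,5](0)
Move 3: P2 pit5 -> P1=[6,6,1,2,5,4](2) P2=[4,2,3,2,5,0](1)
Move 4: P1 pit5 -> P1=[6,6,1,2,5,0](3) P2=[5,3,4,2,5,0](1)
Move 5: P2 pit1 -> P1=[6,6,1,2,5,0](3) P2=[5,0,5,3,6,0](1)
Move 6: P1 pit1 -> P1=[6,0,2,3,6,1](4) P2=[6,0,5,3,6,0](1)
Move 7: P1 pit5 -> P1=[6,0,2,3,6,0](5) P2=[6,0,5,3,6,0](1)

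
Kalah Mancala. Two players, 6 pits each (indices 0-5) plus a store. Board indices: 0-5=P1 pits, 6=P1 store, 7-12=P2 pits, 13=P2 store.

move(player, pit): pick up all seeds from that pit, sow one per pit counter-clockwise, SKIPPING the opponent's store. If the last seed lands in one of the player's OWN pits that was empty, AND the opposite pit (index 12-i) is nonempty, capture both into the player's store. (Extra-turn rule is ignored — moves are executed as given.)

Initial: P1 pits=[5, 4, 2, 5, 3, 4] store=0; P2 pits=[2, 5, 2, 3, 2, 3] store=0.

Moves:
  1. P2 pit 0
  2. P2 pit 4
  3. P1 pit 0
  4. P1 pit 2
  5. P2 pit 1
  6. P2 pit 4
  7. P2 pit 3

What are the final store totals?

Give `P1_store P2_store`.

Move 1: P2 pit0 -> P1=[5,4,2,5,3,4](0) P2=[0,6,3,3,2,3](0)
Move 2: P2 pit4 -> P1=[5,4,2,5,3,4](0) P2=[0,6,3,3,0,4](1)
Move 3: P1 pit0 -> P1=[0,5,3,6,4,5](0) P2=[0,6,3,3,0,4](1)
Move 4: P1 pit2 -> P1=[0,5,0,7,5,6](0) P2=[0,6,3,3,0,4](1)
Move 5: P2 pit1 -> P1=[1,5,0,7,5,6](0) P2=[0,0,4,4,1,5](2)
Move 6: P2 pit4 -> P1=[1,5,0,7,5,6](0) P2=[0,0,4,4,0,6](2)
Move 7: P2 pit3 -> P1=[2,5,0,7,5,6](0) P2=[0,0,4,0,1,7](3)

Answer: 0 3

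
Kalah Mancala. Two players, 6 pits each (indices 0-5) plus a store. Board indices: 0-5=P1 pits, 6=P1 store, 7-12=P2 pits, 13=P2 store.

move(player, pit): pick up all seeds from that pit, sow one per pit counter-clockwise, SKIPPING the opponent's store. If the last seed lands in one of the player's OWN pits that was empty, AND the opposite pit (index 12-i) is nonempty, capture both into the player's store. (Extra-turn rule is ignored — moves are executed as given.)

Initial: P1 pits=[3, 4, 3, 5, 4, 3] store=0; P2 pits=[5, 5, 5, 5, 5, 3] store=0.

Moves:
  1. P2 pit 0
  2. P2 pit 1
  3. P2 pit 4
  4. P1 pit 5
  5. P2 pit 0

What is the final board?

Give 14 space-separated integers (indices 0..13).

Move 1: P2 pit0 -> P1=[3,4,3,5,4,3](0) P2=[0,6,6,6,6,4](0)
Move 2: P2 pit1 -> P1=[4,4,3,5,4,3](0) P2=[0,0,7,7,7,5](1)
Move 3: P2 pit4 -> P1=[5,5,4,6,5,3](0) P2=[0,0,7,7,0,6](2)
Move 4: P1 pit5 -> P1=[5,5,4,6,5,0](1) P2=[1,1,7,7,0,6](2)
Move 5: P2 pit0 -> P1=[5,5,4,6,5,0](1) P2=[0,2,7,7,0,6](2)

Answer: 5 5 4 6 5 0 1 0 2 7 7 0 6 2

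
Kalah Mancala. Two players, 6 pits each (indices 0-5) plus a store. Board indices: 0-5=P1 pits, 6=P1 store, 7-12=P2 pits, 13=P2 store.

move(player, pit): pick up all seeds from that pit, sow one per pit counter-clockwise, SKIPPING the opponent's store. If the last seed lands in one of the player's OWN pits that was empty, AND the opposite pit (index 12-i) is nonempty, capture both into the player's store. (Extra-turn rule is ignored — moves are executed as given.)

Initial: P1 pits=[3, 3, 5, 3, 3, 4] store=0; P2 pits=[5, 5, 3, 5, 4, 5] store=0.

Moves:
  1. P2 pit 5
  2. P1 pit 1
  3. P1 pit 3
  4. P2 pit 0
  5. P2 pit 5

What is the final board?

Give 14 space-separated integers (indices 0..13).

Answer: 4 0 7 0 5 6 1 0 7 4 6 5 0 3

Derivation:
Move 1: P2 pit5 -> P1=[4,4,6,4,3,4](0) P2=[5,5,3,5,4,0](1)
Move 2: P1 pit1 -> P1=[4,0,7,5,4,5](0) P2=[5,5,3,5,4,0](1)
Move 3: P1 pit3 -> P1=[4,0,7,0,5,6](1) P2=[6,6,3,5,4,0](1)
Move 4: P2 pit0 -> P1=[4,0,7,0,5,6](1) P2=[0,7,4,6,5,1](2)
Move 5: P2 pit5 -> P1=[4,0,7,0,5,6](1) P2=[0,7,4,6,5,0](3)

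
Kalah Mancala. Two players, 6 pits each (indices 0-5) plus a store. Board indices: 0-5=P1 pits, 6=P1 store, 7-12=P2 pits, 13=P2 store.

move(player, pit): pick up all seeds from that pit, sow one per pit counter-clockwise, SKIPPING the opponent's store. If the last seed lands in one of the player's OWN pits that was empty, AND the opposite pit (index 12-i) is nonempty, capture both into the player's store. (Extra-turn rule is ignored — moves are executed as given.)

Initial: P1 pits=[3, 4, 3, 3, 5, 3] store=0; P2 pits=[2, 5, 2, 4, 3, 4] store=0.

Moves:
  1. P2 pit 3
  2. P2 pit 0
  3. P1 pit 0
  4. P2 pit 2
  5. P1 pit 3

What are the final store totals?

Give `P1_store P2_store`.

Answer: 1 1

Derivation:
Move 1: P2 pit3 -> P1=[4,4,3,3,5,3](0) P2=[2,5,2,0,4,5](1)
Move 2: P2 pit0 -> P1=[4,4,3,3,5,3](0) P2=[0,6,3,0,4,5](1)
Move 3: P1 pit0 -> P1=[0,5,4,4,6,3](0) P2=[0,6,3,0,4,5](1)
Move 4: P2 pit2 -> P1=[0,5,4,4,6,3](0) P2=[0,6,0,1,5,6](1)
Move 5: P1 pit3 -> P1=[0,5,4,0,7,4](1) P2=[1,6,0,1,5,6](1)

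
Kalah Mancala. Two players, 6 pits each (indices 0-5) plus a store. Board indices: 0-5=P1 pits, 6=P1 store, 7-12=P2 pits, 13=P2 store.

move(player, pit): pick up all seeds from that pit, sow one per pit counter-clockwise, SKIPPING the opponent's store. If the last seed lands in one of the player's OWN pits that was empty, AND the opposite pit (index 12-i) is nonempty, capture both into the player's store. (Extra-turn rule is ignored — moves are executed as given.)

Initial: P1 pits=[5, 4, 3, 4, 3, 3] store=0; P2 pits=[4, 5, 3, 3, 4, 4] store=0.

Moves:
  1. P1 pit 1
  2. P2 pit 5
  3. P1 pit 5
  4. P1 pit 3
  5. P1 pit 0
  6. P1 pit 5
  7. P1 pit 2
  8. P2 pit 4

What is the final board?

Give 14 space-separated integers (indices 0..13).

Move 1: P1 pit1 -> P1=[5,0,4,5,4,4](0) P2=[4,5,3,3,4,4](0)
Move 2: P2 pit5 -> P1=[6,1,5,5,4,4](0) P2=[4,5,3,3,4,0](1)
Move 3: P1 pit5 -> P1=[6,1,5,5,4,0](1) P2=[5,6,4,3,4,0](1)
Move 4: P1 pit3 -> P1=[6,1,5,0,5,1](2) P2=[6,7,4,3,4,0](1)
Move 5: P1 pit0 -> P1=[0,2,6,1,6,2](3) P2=[6,7,4,3,4,0](1)
Move 6: P1 pit5 -> P1=[0,2,6,1,6,0](4) P2=[7,7,4,3,4,0](1)
Move 7: P1 pit2 -> P1=[0,2,0,2,7,1](5) P2=[8,8,4,3,4,0](1)
Move 8: P2 pit4 -> P1=[1,3,0,2,7,1](5) P2=[8,8,4,3,0,1](2)

Answer: 1 3 0 2 7 1 5 8 8 4 3 0 1 2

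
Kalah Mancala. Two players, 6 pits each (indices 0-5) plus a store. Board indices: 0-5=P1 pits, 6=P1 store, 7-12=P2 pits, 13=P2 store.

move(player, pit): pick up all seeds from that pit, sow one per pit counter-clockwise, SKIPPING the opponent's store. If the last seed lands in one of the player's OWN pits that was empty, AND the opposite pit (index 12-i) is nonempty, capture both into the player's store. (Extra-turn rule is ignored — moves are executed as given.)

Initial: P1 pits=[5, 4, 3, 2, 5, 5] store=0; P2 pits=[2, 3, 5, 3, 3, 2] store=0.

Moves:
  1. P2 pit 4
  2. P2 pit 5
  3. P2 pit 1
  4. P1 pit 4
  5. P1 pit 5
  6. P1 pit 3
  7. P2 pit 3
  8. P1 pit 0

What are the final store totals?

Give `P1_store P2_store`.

Move 1: P2 pit4 -> P1=[6,4,3,2,5,5](0) P2=[2,3,5,3,0,3](1)
Move 2: P2 pit5 -> P1=[7,5,3,2,5,5](0) P2=[2,3,5,3,0,0](2)
Move 3: P2 pit1 -> P1=[7,0,3,2,5,5](0) P2=[2,0,6,4,0,0](8)
Move 4: P1 pit4 -> P1=[7,0,3,2,0,6](1) P2=[3,1,7,4,0,0](8)
Move 5: P1 pit5 -> P1=[7,0,3,2,0,0](2) P2=[4,2,8,5,1,0](8)
Move 6: P1 pit3 -> P1=[7,0,3,0,1,0](7) P2=[0,2,8,5,1,0](8)
Move 7: P2 pit3 -> P1=[8,1,3,0,1,0](7) P2=[0,2,8,0,2,1](9)
Move 8: P1 pit0 -> P1=[0,2,4,1,2,1](8) P2=[1,3,8,0,2,1](9)

Answer: 8 9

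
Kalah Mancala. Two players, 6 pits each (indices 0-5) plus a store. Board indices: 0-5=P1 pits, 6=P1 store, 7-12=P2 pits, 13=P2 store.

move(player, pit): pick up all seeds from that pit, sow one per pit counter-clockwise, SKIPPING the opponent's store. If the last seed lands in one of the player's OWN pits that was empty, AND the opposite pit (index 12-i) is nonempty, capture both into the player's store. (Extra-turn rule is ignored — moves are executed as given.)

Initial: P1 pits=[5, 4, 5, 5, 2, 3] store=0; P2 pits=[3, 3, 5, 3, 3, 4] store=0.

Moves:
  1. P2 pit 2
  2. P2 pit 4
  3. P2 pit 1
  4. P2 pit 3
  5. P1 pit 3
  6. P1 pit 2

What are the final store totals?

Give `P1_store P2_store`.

Answer: 2 9

Derivation:
Move 1: P2 pit2 -> P1=[6,4,5,5,2,3](0) P2=[3,3,0,4,4,5](1)
Move 2: P2 pit4 -> P1=[7,5,5,5,2,3](0) P2=[3,3,0,4,0,6](2)
Move 3: P2 pit1 -> P1=[7,0,5,5,2,3](0) P2=[3,0,1,5,0,6](8)
Move 4: P2 pit3 -> P1=[8,1,5,5,2,3](0) P2=[3,0,1,0,1,7](9)
Move 5: P1 pit3 -> P1=[8,1,5,0,3,4](1) P2=[4,1,1,0,1,7](9)
Move 6: P1 pit2 -> P1=[8,1,0,1,4,5](2) P2=[5,1,1,0,1,7](9)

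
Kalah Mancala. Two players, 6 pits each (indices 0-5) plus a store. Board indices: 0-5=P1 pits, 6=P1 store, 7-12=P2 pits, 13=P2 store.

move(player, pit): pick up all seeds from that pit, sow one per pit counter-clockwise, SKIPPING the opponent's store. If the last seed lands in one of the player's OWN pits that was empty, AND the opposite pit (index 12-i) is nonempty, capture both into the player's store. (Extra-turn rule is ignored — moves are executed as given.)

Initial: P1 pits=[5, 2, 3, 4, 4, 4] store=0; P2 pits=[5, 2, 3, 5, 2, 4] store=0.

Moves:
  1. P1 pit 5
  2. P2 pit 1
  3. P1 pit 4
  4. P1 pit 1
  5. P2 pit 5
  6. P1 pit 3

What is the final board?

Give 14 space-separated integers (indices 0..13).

Answer: 6 1 5 0 1 2 3 8 2 5 6 3 0 1

Derivation:
Move 1: P1 pit5 -> P1=[5,2,3,4,4,0](1) P2=[6,3,4,5,2,4](0)
Move 2: P2 pit1 -> P1=[5,2,3,4,4,0](1) P2=[6,0,5,6,3,4](0)
Move 3: P1 pit4 -> P1=[5,2,3,4,0,1](2) P2=[7,1,5,6,3,4](0)
Move 4: P1 pit1 -> P1=[5,0,4,5,0,1](2) P2=[7,1,5,6,3,4](0)
Move 5: P2 pit5 -> P1=[6,1,5,5,0,1](2) P2=[7,1,5,6,3,0](1)
Move 6: P1 pit3 -> P1=[6,1,5,0,1,2](3) P2=[8,2,5,6,3,0](1)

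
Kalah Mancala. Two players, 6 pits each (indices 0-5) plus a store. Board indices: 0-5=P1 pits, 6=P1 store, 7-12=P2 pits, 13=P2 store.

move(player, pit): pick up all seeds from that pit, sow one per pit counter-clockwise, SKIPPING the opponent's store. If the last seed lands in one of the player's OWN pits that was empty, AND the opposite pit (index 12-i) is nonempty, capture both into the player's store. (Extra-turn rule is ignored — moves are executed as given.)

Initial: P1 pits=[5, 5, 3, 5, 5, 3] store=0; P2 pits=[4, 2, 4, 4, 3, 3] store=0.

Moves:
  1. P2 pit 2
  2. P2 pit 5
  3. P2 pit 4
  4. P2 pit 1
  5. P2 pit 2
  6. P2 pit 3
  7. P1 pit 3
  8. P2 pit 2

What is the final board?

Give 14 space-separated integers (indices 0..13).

Move 1: P2 pit2 -> P1=[5,5,3,5,5,3](0) P2=[4,2,0,5,4,4](1)
Move 2: P2 pit5 -> P1=[6,6,4,5,5,3](0) P2=[4,2,0,5,4,0](2)
Move 3: P2 pit4 -> P1=[7,7,4,5,5,3](0) P2=[4,2,0,5,0,1](3)
Move 4: P2 pit1 -> P1=[7,7,4,5,5,3](0) P2=[4,0,1,6,0,1](3)
Move 5: P2 pit2 -> P1=[7,7,4,5,5,3](0) P2=[4,0,0,7,0,1](3)
Move 6: P2 pit3 -> P1=[8,8,5,6,5,3](0) P2=[4,0,0,0,1,2](4)
Move 7: P1 pit3 -> P1=[8,8,5,0,6,4](1) P2=[5,1,1,0,1,2](4)
Move 8: P2 pit2 -> P1=[8,8,0,0,6,4](1) P2=[5,1,0,0,1,2](10)

Answer: 8 8 0 0 6 4 1 5 1 0 0 1 2 10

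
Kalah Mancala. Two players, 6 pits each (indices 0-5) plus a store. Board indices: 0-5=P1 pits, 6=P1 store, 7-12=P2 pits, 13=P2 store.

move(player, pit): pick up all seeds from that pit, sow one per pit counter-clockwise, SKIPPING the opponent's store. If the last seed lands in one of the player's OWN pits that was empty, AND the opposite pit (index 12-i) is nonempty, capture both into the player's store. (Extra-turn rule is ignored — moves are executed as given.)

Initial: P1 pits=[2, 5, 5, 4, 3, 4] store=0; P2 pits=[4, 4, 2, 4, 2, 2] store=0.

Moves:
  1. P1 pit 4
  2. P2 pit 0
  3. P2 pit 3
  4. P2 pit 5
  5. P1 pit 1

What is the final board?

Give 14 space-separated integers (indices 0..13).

Answer: 4 0 7 5 1 6 2 1 6 3 0 4 0 2

Derivation:
Move 1: P1 pit4 -> P1=[2,5,5,4,0,5](1) P2=[5,4,2,4,2,2](0)
Move 2: P2 pit0 -> P1=[2,5,5,4,0,5](1) P2=[0,5,3,5,3,3](0)
Move 3: P2 pit3 -> P1=[3,6,5,4,0,5](1) P2=[0,5,3,0,4,4](1)
Move 4: P2 pit5 -> P1=[4,7,6,4,0,5](1) P2=[0,5,3,0,4,0](2)
Move 5: P1 pit1 -> P1=[4,0,7,5,1,6](2) P2=[1,6,3,0,4,0](2)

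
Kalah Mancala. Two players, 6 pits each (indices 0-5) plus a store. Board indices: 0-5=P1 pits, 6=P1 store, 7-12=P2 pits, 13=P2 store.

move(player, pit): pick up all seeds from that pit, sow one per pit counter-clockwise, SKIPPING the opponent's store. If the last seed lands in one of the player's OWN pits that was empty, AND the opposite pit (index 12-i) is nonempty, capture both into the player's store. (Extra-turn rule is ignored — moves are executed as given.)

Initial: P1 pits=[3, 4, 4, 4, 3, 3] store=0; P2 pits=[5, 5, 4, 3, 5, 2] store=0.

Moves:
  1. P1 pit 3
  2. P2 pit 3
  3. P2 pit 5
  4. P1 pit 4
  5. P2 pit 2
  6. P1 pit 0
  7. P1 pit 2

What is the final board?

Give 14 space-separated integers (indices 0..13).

Move 1: P1 pit3 -> P1=[3,4,4,0,4,4](1) P2=[6,5,4,3,5,2](0)
Move 2: P2 pit3 -> P1=[3,4,4,0,4,4](1) P2=[6,5,4,0,6,3](1)
Move 3: P2 pit5 -> P1=[4,5,4,0,4,4](1) P2=[6,5,4,0,6,0](2)
Move 4: P1 pit4 -> P1=[4,5,4,0,0,5](2) P2=[7,6,4,0,6,0](2)
Move 5: P2 pit2 -> P1=[4,5,4,0,0,5](2) P2=[7,6,0,1,7,1](3)
Move 6: P1 pit0 -> P1=[0,6,5,1,0,5](9) P2=[7,0,0,1,7,1](3)
Move 7: P1 pit2 -> P1=[0,6,0,2,1,6](10) P2=[8,0,0,1,7,1](3)

Answer: 0 6 0 2 1 6 10 8 0 0 1 7 1 3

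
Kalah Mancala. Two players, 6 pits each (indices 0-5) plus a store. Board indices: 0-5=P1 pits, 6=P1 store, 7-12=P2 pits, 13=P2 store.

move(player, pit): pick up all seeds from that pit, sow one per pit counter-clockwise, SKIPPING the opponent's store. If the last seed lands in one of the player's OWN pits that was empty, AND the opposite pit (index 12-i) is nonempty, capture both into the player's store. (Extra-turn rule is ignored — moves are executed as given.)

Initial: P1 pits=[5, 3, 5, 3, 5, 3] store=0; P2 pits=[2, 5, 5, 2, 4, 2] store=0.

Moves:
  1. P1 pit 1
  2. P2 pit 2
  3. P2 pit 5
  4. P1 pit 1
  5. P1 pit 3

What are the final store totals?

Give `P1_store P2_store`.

Move 1: P1 pit1 -> P1=[5,0,6,4,6,3](0) P2=[2,5,5,2,4,2](0)
Move 2: P2 pit2 -> P1=[6,0,6,4,6,3](0) P2=[2,5,0,3,5,3](1)
Move 3: P2 pit5 -> P1=[7,1,6,4,6,3](0) P2=[2,5,0,3,5,0](2)
Move 4: P1 pit1 -> P1=[7,0,7,4,6,3](0) P2=[2,5,0,3,5,0](2)
Move 5: P1 pit3 -> P1=[7,0,7,0,7,4](1) P2=[3,5,0,3,5,0](2)

Answer: 1 2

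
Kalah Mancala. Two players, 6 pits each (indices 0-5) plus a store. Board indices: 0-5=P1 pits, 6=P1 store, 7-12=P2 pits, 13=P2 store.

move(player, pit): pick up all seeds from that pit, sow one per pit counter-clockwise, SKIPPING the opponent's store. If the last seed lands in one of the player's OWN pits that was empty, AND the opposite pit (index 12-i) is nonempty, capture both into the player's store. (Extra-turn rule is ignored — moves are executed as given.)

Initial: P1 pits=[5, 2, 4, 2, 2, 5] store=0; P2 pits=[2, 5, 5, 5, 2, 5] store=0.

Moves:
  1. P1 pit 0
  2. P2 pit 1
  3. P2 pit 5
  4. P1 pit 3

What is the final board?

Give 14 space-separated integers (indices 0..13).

Answer: 1 4 6 0 5 7 1 3 0 6 6 3 0 2

Derivation:
Move 1: P1 pit0 -> P1=[0,3,5,3,3,6](0) P2=[2,5,5,5,2,5](0)
Move 2: P2 pit1 -> P1=[0,3,5,3,3,6](0) P2=[2,0,6,6,3,6](1)
Move 3: P2 pit5 -> P1=[1,4,6,4,4,6](0) P2=[2,0,6,6,3,0](2)
Move 4: P1 pit3 -> P1=[1,4,6,0,5,7](1) P2=[3,0,6,6,3,0](2)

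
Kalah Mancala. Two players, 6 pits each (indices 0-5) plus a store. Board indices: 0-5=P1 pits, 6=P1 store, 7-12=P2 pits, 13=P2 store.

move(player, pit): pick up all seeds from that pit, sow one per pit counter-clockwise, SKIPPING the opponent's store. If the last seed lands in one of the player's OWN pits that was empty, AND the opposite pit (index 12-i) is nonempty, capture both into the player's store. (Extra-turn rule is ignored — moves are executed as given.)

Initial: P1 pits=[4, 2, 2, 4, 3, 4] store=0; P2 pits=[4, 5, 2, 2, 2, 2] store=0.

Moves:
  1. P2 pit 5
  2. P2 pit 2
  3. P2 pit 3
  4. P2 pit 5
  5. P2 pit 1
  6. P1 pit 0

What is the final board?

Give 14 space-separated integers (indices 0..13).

Move 1: P2 pit5 -> P1=[5,2,2,4,3,4](0) P2=[4,5,2,2,2,0](1)
Move 2: P2 pit2 -> P1=[5,2,2,4,3,4](0) P2=[4,5,0,3,3,0](1)
Move 3: P2 pit3 -> P1=[5,2,2,4,3,4](0) P2=[4,5,0,0,4,1](2)
Move 4: P2 pit5 -> P1=[5,2,2,4,3,4](0) P2=[4,5,0,0,4,0](3)
Move 5: P2 pit1 -> P1=[5,2,2,4,3,4](0) P2=[4,0,1,1,5,1](4)
Move 6: P1 pit0 -> P1=[0,3,3,5,4,5](0) P2=[4,0,1,1,5,1](4)

Answer: 0 3 3 5 4 5 0 4 0 1 1 5 1 4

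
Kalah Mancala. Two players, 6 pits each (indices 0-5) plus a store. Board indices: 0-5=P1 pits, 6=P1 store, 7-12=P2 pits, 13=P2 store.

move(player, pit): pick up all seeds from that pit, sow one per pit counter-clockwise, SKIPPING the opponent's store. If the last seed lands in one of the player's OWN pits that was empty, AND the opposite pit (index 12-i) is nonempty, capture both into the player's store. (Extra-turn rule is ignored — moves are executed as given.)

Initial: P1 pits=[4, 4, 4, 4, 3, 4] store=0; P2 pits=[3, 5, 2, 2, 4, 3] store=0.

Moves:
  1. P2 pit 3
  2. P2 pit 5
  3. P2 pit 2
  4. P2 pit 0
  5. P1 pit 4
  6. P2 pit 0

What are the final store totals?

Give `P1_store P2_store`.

Answer: 1 1

Derivation:
Move 1: P2 pit3 -> P1=[4,4,4,4,3,4](0) P2=[3,5,2,0,5,4](0)
Move 2: P2 pit5 -> P1=[5,5,5,4,3,4](0) P2=[3,5,2,0,5,0](1)
Move 3: P2 pit2 -> P1=[5,5,5,4,3,4](0) P2=[3,5,0,1,6,0](1)
Move 4: P2 pit0 -> P1=[5,5,5,4,3,4](0) P2=[0,6,1,2,6,0](1)
Move 5: P1 pit4 -> P1=[5,5,5,4,0,5](1) P2=[1,6,1,2,6,0](1)
Move 6: P2 pit0 -> P1=[5,5,5,4,0,5](1) P2=[0,7,1,2,6,0](1)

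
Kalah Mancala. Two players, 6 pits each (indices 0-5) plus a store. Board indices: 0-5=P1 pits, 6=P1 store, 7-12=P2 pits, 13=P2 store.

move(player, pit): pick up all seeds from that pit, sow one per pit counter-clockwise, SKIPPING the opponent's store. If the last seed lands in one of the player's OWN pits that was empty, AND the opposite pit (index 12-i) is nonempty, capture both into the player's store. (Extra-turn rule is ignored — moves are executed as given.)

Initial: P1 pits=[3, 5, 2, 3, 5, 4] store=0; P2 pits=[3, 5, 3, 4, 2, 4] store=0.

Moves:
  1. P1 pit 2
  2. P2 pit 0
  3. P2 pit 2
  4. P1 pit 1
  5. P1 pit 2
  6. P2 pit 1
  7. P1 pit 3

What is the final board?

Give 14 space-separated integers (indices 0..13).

Answer: 4 0 0 0 8 6 2 1 1 2 7 4 6 2

Derivation:
Move 1: P1 pit2 -> P1=[3,5,0,4,6,4](0) P2=[3,5,3,4,2,4](0)
Move 2: P2 pit0 -> P1=[3,5,0,4,6,4](0) P2=[0,6,4,5,2,4](0)
Move 3: P2 pit2 -> P1=[3,5,0,4,6,4](0) P2=[0,6,0,6,3,5](1)
Move 4: P1 pit1 -> P1=[3,0,1,5,7,5](1) P2=[0,6,0,6,3,5](1)
Move 5: P1 pit2 -> P1=[3,0,0,6,7,5](1) P2=[0,6,0,6,3,5](1)
Move 6: P2 pit1 -> P1=[4,0,0,6,7,5](1) P2=[0,0,1,7,4,6](2)
Move 7: P1 pit3 -> P1=[4,0,0,0,8,6](2) P2=[1,1,2,7,4,6](2)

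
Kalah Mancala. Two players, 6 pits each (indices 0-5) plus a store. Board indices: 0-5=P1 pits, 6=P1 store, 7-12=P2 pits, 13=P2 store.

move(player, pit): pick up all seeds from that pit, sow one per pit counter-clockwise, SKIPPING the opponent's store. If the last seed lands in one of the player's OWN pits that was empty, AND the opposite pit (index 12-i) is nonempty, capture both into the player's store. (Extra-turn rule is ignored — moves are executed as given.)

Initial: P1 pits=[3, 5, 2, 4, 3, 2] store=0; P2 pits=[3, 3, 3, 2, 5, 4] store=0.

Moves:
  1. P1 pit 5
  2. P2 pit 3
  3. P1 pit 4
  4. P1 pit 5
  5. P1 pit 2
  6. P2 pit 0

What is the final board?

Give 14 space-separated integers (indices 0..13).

Answer: 3 5 0 5 0 0 7 0 1 4 1 7 6 0

Derivation:
Move 1: P1 pit5 -> P1=[3,5,2,4,3,0](1) P2=[4,3,3,2,5,4](0)
Move 2: P2 pit3 -> P1=[3,5,2,4,3,0](1) P2=[4,3,3,0,6,5](0)
Move 3: P1 pit4 -> P1=[3,5,2,4,0,1](2) P2=[5,3,3,0,6,5](0)
Move 4: P1 pit5 -> P1=[3,5,2,4,0,0](3) P2=[5,3,3,0,6,5](0)
Move 5: P1 pit2 -> P1=[3,5,0,5,0,0](7) P2=[5,0,3,0,6,5](0)
Move 6: P2 pit0 -> P1=[3,5,0,5,0,0](7) P2=[0,1,4,1,7,6](0)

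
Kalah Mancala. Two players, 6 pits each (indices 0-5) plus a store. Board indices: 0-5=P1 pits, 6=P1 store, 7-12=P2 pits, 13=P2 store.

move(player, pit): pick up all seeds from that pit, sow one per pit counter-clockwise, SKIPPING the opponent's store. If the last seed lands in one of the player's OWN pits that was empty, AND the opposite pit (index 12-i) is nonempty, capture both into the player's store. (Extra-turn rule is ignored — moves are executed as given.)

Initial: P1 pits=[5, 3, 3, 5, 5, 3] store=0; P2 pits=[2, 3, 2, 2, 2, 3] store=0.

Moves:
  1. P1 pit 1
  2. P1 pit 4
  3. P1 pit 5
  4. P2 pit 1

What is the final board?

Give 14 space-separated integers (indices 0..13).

Answer: 5 0 4 6 0 0 2 4 0 5 4 3 4 1

Derivation:
Move 1: P1 pit1 -> P1=[5,0,4,6,6,3](0) P2=[2,3,2,2,2,3](0)
Move 2: P1 pit4 -> P1=[5,0,4,6,0,4](1) P2=[3,4,3,3,2,3](0)
Move 3: P1 pit5 -> P1=[5,0,4,6,0,0](2) P2=[4,5,4,3,2,3](0)
Move 4: P2 pit1 -> P1=[5,0,4,6,0,0](2) P2=[4,0,5,4,3,4](1)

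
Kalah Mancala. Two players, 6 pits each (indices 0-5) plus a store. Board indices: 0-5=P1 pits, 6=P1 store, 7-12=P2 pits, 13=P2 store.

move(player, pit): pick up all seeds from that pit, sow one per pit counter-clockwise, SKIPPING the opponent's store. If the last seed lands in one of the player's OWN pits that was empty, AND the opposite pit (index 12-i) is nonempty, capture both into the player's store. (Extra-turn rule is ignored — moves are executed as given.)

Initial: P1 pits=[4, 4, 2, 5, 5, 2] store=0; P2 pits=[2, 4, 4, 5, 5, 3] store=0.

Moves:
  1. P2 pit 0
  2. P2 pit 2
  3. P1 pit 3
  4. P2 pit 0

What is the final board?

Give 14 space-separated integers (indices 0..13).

Answer: 5 4 2 0 6 3 1 0 7 0 6 6 4 1

Derivation:
Move 1: P2 pit0 -> P1=[4,4,2,5,5,2](0) P2=[0,5,5,5,5,3](0)
Move 2: P2 pit2 -> P1=[5,4,2,5,5,2](0) P2=[0,5,0,6,6,4](1)
Move 3: P1 pit3 -> P1=[5,4,2,0,6,3](1) P2=[1,6,0,6,6,4](1)
Move 4: P2 pit0 -> P1=[5,4,2,0,6,3](1) P2=[0,7,0,6,6,4](1)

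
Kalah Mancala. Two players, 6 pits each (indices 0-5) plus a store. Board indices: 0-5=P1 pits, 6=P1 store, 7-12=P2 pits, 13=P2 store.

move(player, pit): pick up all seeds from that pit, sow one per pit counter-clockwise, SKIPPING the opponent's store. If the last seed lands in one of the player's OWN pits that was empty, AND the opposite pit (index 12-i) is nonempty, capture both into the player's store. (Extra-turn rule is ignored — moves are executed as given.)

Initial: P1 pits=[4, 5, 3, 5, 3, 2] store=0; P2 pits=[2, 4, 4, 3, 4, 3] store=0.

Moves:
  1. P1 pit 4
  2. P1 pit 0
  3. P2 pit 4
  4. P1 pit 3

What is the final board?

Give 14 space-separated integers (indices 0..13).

Move 1: P1 pit4 -> P1=[4,5,3,5,0,3](1) P2=[3,4,4,3,4,3](0)
Move 2: P1 pit0 -> P1=[0,6,4,6,0,3](6) P2=[3,0,4,3,4,3](0)
Move 3: P2 pit4 -> P1=[1,7,4,6,0,3](6) P2=[3,0,4,3,0,4](1)
Move 4: P1 pit3 -> P1=[1,7,4,0,1,4](7) P2=[4,1,5,3,0,4](1)

Answer: 1 7 4 0 1 4 7 4 1 5 3 0 4 1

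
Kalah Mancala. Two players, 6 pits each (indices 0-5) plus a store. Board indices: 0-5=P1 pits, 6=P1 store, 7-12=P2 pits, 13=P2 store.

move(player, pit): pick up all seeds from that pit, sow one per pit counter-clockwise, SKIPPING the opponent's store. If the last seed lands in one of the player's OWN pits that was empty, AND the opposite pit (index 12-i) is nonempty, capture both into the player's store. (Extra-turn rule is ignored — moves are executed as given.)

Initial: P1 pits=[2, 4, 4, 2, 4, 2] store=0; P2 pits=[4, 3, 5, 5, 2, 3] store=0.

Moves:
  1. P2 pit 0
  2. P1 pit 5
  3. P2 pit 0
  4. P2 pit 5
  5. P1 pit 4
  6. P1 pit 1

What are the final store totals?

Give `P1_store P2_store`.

Move 1: P2 pit0 -> P1=[2,4,4,2,4,2](0) P2=[0,4,6,6,3,3](0)
Move 2: P1 pit5 -> P1=[2,4,4,2,4,0](1) P2=[1,4,6,6,3,3](0)
Move 3: P2 pit0 -> P1=[2,4,4,2,4,0](1) P2=[0,5,6,6,3,3](0)
Move 4: P2 pit5 -> P1=[3,5,4,2,4,0](1) P2=[0,5,6,6,3,0](1)
Move 5: P1 pit4 -> P1=[3,5,4,2,0,1](2) P2=[1,6,6,6,3,0](1)
Move 6: P1 pit1 -> P1=[3,0,5,3,1,2](3) P2=[1,6,6,6,3,0](1)

Answer: 3 1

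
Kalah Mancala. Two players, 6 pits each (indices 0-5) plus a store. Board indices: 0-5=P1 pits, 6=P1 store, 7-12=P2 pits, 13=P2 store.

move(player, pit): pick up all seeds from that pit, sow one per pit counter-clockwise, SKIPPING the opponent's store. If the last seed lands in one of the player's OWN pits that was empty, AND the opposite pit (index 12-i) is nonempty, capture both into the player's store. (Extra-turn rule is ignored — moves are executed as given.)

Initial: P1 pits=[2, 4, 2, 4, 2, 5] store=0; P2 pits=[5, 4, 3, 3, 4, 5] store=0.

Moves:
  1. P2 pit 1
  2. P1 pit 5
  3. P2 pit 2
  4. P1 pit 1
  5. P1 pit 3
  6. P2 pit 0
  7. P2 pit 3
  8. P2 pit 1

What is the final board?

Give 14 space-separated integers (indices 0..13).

Move 1: P2 pit1 -> P1=[2,4,2,4,2,5](0) P2=[5,0,4,4,5,6](0)
Move 2: P1 pit5 -> P1=[2,4,2,4,2,0](1) P2=[6,1,5,5,5,6](0)
Move 3: P2 pit2 -> P1=[3,4,2,4,2,0](1) P2=[6,1,0,6,6,7](1)
Move 4: P1 pit1 -> P1=[3,0,3,5,3,0](8) P2=[0,1,0,6,6,7](1)
Move 5: P1 pit3 -> P1=[3,0,3,0,4,1](9) P2=[1,2,0,6,6,7](1)
Move 6: P2 pit0 -> P1=[3,0,3,0,4,1](9) P2=[0,3,0,6,6,7](1)
Move 7: P2 pit3 -> P1=[4,1,4,0,4,1](9) P2=[0,3,0,0,7,8](2)
Move 8: P2 pit1 -> P1=[4,1,4,0,4,1](9) P2=[0,0,1,1,8,8](2)

Answer: 4 1 4 0 4 1 9 0 0 1 1 8 8 2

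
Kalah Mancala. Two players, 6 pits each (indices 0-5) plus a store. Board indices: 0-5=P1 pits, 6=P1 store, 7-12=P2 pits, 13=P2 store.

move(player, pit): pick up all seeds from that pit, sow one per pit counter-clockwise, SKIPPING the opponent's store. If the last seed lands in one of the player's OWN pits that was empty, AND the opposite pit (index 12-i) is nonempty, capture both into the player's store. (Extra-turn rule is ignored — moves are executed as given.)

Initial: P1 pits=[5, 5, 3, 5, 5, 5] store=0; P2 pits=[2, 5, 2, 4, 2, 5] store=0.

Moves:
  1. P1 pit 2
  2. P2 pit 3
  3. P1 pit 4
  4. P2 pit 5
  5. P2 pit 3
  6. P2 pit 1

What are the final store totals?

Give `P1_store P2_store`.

Move 1: P1 pit2 -> P1=[5,5,0,6,6,6](0) P2=[2,5,2,4,2,5](0)
Move 2: P2 pit3 -> P1=[6,5,0,6,6,6](0) P2=[2,5,2,0,3,6](1)
Move 3: P1 pit4 -> P1=[6,5,0,6,0,7](1) P2=[3,6,3,1,3,6](1)
Move 4: P2 pit5 -> P1=[7,6,1,7,1,7](1) P2=[3,6,3,1,3,0](2)
Move 5: P2 pit3 -> P1=[7,6,1,7,1,7](1) P2=[3,6,3,0,4,0](2)
Move 6: P2 pit1 -> P1=[8,6,1,7,1,7](1) P2=[3,0,4,1,5,1](3)

Answer: 1 3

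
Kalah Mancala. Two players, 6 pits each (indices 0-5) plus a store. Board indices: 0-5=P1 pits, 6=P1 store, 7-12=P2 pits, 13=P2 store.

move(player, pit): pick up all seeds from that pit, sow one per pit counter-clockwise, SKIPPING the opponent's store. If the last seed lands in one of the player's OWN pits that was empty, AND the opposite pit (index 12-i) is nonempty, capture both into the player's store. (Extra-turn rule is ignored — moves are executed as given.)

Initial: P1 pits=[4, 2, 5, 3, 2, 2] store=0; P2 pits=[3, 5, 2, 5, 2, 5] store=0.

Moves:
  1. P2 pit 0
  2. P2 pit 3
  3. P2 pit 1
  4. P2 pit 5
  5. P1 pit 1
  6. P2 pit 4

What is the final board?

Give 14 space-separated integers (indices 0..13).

Answer: 8 1 8 5 4 4 0 0 0 4 1 0 1 4

Derivation:
Move 1: P2 pit0 -> P1=[4,2,5,3,2,2](0) P2=[0,6,3,6,2,5](0)
Move 2: P2 pit3 -> P1=[5,3,6,3,2,2](0) P2=[0,6,3,0,3,6](1)
Move 3: P2 pit1 -> P1=[6,3,6,3,2,2](0) P2=[0,0,4,1,4,7](2)
Move 4: P2 pit5 -> P1=[7,4,7,4,3,3](0) P2=[0,0,4,1,4,0](3)
Move 5: P1 pit1 -> P1=[7,0,8,5,4,4](0) P2=[0,0,4,1,4,0](3)
Move 6: P2 pit4 -> P1=[8,1,8,5,4,4](0) P2=[0,0,4,1,0,1](4)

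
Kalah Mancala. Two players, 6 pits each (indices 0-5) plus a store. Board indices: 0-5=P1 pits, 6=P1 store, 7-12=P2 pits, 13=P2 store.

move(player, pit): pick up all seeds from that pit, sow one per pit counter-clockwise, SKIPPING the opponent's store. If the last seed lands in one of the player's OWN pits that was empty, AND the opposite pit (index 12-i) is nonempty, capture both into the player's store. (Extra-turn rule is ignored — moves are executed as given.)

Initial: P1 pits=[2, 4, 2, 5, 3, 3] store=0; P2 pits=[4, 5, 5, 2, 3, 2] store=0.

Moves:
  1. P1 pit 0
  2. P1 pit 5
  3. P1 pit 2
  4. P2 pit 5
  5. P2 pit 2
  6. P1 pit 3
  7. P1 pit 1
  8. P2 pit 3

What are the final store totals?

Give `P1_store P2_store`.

Answer: 9 3

Derivation:
Move 1: P1 pit0 -> P1=[0,5,3,5,3,3](0) P2=[4,5,5,2,3,2](0)
Move 2: P1 pit5 -> P1=[0,5,3,5,3,0](1) P2=[5,6,5,2,3,2](0)
Move 3: P1 pit2 -> P1=[0,5,0,6,4,0](7) P2=[0,6,5,2,3,2](0)
Move 4: P2 pit5 -> P1=[1,5,0,6,4,0](7) P2=[0,6,5,2,3,0](1)
Move 5: P2 pit2 -> P1=[2,5,0,6,4,0](7) P2=[0,6,0,3,4,1](2)
Move 6: P1 pit3 -> P1=[2,5,0,0,5,1](8) P2=[1,7,1,3,4,1](2)
Move 7: P1 pit1 -> P1=[2,0,1,1,6,2](9) P2=[1,7,1,3,4,1](2)
Move 8: P2 pit3 -> P1=[2,0,1,1,6,2](9) P2=[1,7,1,0,5,2](3)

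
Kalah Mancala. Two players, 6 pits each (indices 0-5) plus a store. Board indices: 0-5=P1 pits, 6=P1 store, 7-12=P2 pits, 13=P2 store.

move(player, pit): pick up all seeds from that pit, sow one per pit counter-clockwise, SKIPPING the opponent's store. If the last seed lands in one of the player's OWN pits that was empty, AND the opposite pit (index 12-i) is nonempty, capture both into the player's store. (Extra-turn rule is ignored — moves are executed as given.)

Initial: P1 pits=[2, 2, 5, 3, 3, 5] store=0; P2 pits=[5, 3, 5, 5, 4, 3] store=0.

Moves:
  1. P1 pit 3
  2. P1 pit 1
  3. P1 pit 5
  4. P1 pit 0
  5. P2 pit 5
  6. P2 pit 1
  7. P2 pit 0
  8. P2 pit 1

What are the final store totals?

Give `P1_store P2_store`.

Move 1: P1 pit3 -> P1=[2,2,5,0,4,6](1) P2=[5,3,5,5,4,3](0)
Move 2: P1 pit1 -> P1=[2,0,6,0,4,6](7) P2=[5,3,0,5,4,3](0)
Move 3: P1 pit5 -> P1=[2,0,6,0,4,0](8) P2=[6,4,1,6,5,3](0)
Move 4: P1 pit0 -> P1=[0,1,7,0,4,0](8) P2=[6,4,1,6,5,3](0)
Move 5: P2 pit5 -> P1=[1,2,7,0,4,0](8) P2=[6,4,1,6,5,0](1)
Move 6: P2 pit1 -> P1=[0,2,7,0,4,0](8) P2=[6,0,2,7,6,0](3)
Move 7: P2 pit0 -> P1=[0,2,7,0,4,0](8) P2=[0,1,3,8,7,1](4)
Move 8: P2 pit1 -> P1=[0,2,7,0,4,0](8) P2=[0,0,4,8,7,1](4)

Answer: 8 4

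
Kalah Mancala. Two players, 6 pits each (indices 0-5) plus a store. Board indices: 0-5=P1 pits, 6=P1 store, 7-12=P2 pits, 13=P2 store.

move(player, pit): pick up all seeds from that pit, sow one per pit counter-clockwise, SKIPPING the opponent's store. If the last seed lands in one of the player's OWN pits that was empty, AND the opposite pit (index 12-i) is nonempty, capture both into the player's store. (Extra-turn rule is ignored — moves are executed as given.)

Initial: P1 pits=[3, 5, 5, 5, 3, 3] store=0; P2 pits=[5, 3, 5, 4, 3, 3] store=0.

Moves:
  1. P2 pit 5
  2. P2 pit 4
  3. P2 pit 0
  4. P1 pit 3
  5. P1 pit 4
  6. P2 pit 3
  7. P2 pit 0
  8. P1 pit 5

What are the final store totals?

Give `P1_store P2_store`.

Answer: 3 3

Derivation:
Move 1: P2 pit5 -> P1=[4,6,5,5,3,3](0) P2=[5,3,5,4,3,0](1)
Move 2: P2 pit4 -> P1=[5,6,5,5,3,3](0) P2=[5,3,5,4,0,1](2)
Move 3: P2 pit0 -> P1=[5,6,5,5,3,3](0) P2=[0,4,6,5,1,2](2)
Move 4: P1 pit3 -> P1=[5,6,5,0,4,4](1) P2=[1,5,6,5,1,2](2)
Move 5: P1 pit4 -> P1=[5,6,5,0,0,5](2) P2=[2,6,6,5,1,2](2)
Move 6: P2 pit3 -> P1=[6,7,5,0,0,5](2) P2=[2,6,6,0,2,3](3)
Move 7: P2 pit0 -> P1=[6,7,5,0,0,5](2) P2=[0,7,7,0,2,3](3)
Move 8: P1 pit5 -> P1=[6,7,5,0,0,0](3) P2=[1,8,8,1,2,3](3)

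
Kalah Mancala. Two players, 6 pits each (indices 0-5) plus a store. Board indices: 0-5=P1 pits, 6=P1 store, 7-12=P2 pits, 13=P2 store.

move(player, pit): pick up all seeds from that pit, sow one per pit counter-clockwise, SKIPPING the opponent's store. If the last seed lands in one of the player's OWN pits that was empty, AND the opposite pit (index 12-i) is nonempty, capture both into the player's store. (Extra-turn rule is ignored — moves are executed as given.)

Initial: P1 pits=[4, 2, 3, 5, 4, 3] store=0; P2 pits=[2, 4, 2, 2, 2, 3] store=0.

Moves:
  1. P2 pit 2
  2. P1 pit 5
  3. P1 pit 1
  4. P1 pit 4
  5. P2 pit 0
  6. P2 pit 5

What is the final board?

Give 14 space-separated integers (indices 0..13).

Move 1: P2 pit2 -> P1=[4,2,3,5,4,3](0) P2=[2,4,0,3,3,3](0)
Move 2: P1 pit5 -> P1=[4,2,3,5,4,0](1) P2=[3,5,0,3,3,3](0)
Move 3: P1 pit1 -> P1=[4,0,4,6,4,0](1) P2=[3,5,0,3,3,3](0)
Move 4: P1 pit4 -> P1=[4,0,4,6,0,1](2) P2=[4,6,0,3,3,3](0)
Move 5: P2 pit0 -> P1=[4,0,4,6,0,1](2) P2=[0,7,1,4,4,3](0)
Move 6: P2 pit5 -> P1=[5,1,4,6,0,1](2) P2=[0,7,1,4,4,0](1)

Answer: 5 1 4 6 0 1 2 0 7 1 4 4 0 1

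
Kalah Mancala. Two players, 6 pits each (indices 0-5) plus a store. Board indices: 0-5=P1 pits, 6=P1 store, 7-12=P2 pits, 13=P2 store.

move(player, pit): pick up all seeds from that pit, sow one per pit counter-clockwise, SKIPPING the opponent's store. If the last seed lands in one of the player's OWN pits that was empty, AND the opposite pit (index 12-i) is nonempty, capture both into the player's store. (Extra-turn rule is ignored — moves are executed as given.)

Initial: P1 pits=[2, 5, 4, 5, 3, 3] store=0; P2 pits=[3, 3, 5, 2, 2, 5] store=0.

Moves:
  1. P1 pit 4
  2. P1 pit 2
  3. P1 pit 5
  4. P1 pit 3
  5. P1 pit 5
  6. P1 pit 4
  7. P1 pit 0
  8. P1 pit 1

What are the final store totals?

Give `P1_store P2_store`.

Move 1: P1 pit4 -> P1=[2,5,4,5,0,4](1) P2=[4,3,5,2,2,5](0)
Move 2: P1 pit2 -> P1=[2,5,0,6,1,5](2) P2=[4,3,5,2,2,5](0)
Move 3: P1 pit5 -> P1=[2,5,0,6,1,0](3) P2=[5,4,6,3,2,5](0)
Move 4: P1 pit3 -> P1=[2,5,0,0,2,1](4) P2=[6,5,7,3,2,5](0)
Move 5: P1 pit5 -> P1=[2,5,0,0,2,0](5) P2=[6,5,7,3,2,5](0)
Move 6: P1 pit4 -> P1=[2,5,0,0,0,1](6) P2=[6,5,7,3,2,5](0)
Move 7: P1 pit0 -> P1=[0,6,0,0,0,1](10) P2=[6,5,7,0,2,5](0)
Move 8: P1 pit1 -> P1=[0,0,1,1,1,2](11) P2=[7,5,7,0,2,5](0)

Answer: 11 0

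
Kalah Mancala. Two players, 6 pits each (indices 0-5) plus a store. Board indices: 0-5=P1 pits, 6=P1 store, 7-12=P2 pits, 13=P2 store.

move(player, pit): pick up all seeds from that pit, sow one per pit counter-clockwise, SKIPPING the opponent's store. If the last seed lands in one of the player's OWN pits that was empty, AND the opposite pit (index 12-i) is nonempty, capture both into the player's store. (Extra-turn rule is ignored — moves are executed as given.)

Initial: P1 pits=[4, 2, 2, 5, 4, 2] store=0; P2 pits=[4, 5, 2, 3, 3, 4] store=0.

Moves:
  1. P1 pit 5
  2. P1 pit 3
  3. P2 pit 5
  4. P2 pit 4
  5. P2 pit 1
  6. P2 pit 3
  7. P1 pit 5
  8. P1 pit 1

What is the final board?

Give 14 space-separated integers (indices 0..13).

Answer: 8 0 4 1 6 0 3 6 0 3 0 2 3 4

Derivation:
Move 1: P1 pit5 -> P1=[4,2,2,5,4,0](1) P2=[5,5,2,3,3,4](0)
Move 2: P1 pit3 -> P1=[4,2,2,0,5,1](2) P2=[6,6,2,3,3,4](0)
Move 3: P2 pit5 -> P1=[5,3,3,0,5,1](2) P2=[6,6,2,3,3,0](1)
Move 4: P2 pit4 -> P1=[6,3,3,0,5,1](2) P2=[6,6,2,3,0,1](2)
Move 5: P2 pit1 -> P1=[7,3,3,0,5,1](2) P2=[6,0,3,4,1,2](3)
Move 6: P2 pit3 -> P1=[8,3,3,0,5,1](2) P2=[6,0,3,0,2,3](4)
Move 7: P1 pit5 -> P1=[8,3,3,0,5,0](3) P2=[6,0,3,0,2,3](4)
Move 8: P1 pit1 -> P1=[8,0,4,1,6,0](3) P2=[6,0,3,0,2,3](4)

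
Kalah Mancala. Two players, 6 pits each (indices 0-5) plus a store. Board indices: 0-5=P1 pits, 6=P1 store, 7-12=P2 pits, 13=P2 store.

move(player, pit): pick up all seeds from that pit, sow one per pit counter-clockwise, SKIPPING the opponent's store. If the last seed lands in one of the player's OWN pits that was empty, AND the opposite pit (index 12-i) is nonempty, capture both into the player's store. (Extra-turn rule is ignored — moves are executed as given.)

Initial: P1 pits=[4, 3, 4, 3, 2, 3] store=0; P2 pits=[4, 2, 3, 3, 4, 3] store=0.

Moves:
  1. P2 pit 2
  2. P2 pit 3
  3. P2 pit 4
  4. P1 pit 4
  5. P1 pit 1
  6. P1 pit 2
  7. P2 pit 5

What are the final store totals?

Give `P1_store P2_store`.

Move 1: P2 pit2 -> P1=[4,3,4,3,2,3](0) P2=[4,2,0,4,5,4](0)
Move 2: P2 pit3 -> P1=[5,3,4,3,2,3](0) P2=[4,2,0,0,6,5](1)
Move 3: P2 pit4 -> P1=[6,4,5,4,2,3](0) P2=[4,2,0,0,0,6](2)
Move 4: P1 pit4 -> P1=[6,4,5,4,0,4](1) P2=[4,2,0,0,0,6](2)
Move 5: P1 pit1 -> P1=[6,0,6,5,1,5](1) P2=[4,2,0,0,0,6](2)
Move 6: P1 pit2 -> P1=[6,0,0,6,2,6](2) P2=[5,3,0,0,0,6](2)
Move 7: P2 pit5 -> P1=[7,1,1,7,3,6](2) P2=[5,3,0,0,0,0](3)

Answer: 2 3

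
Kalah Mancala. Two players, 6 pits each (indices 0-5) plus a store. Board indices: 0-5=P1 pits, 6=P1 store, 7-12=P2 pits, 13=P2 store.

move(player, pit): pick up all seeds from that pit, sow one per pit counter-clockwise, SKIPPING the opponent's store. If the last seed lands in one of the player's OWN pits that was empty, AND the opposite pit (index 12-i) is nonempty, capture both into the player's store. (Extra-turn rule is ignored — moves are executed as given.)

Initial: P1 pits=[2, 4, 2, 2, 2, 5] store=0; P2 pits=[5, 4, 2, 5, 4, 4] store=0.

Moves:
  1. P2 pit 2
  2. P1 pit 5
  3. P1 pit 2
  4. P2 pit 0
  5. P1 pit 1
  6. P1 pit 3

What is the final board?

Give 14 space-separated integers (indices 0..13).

Move 1: P2 pit2 -> P1=[2,4,2,2,2,5](0) P2=[5,4,0,6,5,4](0)
Move 2: P1 pit5 -> P1=[2,4,2,2,2,0](1) P2=[6,5,1,7,5,4](0)
Move 3: P1 pit2 -> P1=[2,4,0,3,3,0](1) P2=[6,5,1,7,5,4](0)
Move 4: P2 pit0 -> P1=[2,4,0,3,3,0](1) P2=[0,6,2,8,6,5](1)
Move 5: P1 pit1 -> P1=[2,0,1,4,4,1](1) P2=[0,6,2,8,6,5](1)
Move 6: P1 pit3 -> P1=[2,0,1,0,5,2](2) P2=[1,6,2,8,6,5](1)

Answer: 2 0 1 0 5 2 2 1 6 2 8 6 5 1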